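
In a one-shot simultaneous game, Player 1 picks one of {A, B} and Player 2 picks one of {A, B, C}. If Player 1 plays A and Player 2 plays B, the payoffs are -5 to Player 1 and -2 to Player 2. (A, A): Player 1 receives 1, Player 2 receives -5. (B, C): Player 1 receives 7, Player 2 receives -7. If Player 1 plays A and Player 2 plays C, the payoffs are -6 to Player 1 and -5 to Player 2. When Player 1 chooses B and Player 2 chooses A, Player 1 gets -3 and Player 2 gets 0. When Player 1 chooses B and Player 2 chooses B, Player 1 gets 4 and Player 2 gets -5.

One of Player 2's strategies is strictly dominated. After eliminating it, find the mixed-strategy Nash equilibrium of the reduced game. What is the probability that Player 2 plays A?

Player 2's strategy C is strictly dominated by B: -2 > -5 and -5 > -7. Eliminate C.
For Player 1 to be willing to mix, Player 1 must be indifferent between A and B, which pins down Player 2's mix.
  Player 1's payoff from A: q·1 + (1−q)·(-5) = 6q - 5
  Player 1's payoff from B: q·(-3) + (1−q)·4 = -7q + 4
  6q - 5 = -7q + 4  ⇒  13q = 9  ⇒  q = 9/13.

q = 9/13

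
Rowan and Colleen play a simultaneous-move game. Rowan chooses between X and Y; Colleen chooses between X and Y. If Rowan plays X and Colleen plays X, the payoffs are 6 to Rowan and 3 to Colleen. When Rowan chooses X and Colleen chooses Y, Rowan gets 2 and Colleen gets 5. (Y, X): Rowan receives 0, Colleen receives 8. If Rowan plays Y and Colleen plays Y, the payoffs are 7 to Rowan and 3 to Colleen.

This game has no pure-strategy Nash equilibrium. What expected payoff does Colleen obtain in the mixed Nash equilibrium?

Set Colleen's expected payoff from X equal to that from Y:
  Colleen's payoff from X: p·3 + (1−p)·8 = -5p + 8
  Colleen's payoff from Y: p·5 + (1−p)·3 = 2p + 3
  -5p + 8 = 2p + 3  ⇒  -7p = -5  ⇒  p = 5/7.
At equilibrium Colleen is indifferent across columns, so Colleen's payoff equals the payoff from X: (5/7)·3 + (2/7)·8 = 31/7.

31/7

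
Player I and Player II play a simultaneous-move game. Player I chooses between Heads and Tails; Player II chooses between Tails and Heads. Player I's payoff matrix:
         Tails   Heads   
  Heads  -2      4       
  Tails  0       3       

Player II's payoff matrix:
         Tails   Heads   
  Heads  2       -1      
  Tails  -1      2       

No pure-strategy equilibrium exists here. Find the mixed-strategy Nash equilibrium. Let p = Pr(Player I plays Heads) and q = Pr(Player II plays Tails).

p = 1/2, q = 1/3

For Player II to be willing to mix, Player II must be indifferent between Tails and Heads, which pins down Player I's mix.
  Player II's expected payoff from Tails: p·2 + (1−p)·(-1) = 3p - 1
  Player II's expected payoff from Heads: p·(-1) + (1−p)·2 = -3p + 2
  3p - 1 = -3p + 2  ⇒  6p = 3  ⇒  p = 1/2.
Player II's mix must leave Player I indifferent between Heads and Tails.
  Player I's payoff to Heads: q·(-2) + (1−q)·4 = -6q + 4
  Player I's payoff to Tails: q·0 + (1−q)·3 = -3q + 3
  -6q + 4 = -3q + 3  ⇒  -3q = -1  ⇒  q = 1/3.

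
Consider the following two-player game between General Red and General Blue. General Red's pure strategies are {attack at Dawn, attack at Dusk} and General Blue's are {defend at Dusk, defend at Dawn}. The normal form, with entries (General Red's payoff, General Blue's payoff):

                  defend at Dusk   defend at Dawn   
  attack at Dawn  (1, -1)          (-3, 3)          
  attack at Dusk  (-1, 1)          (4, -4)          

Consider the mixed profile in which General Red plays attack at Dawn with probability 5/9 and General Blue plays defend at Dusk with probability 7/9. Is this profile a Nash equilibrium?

Check General Blue's indifference given General Red's mix p = 5/9:
  payoff from defend at Dusk = -1/9; payoff from defend at Dawn = -1/9 — equal.
Check General Red's indifference given General Blue's mix q = 7/9:
  payoff from attack at Dawn = 1/9; payoff from attack at Dusk = 1/9 — equal.
Both players are indifferent, so neither can profitably deviate.

Yes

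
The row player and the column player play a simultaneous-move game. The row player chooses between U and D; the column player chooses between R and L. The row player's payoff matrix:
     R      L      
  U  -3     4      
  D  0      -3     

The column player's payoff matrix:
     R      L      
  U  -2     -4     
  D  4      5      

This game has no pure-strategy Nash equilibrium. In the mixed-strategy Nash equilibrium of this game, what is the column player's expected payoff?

For the column player to be willing to mix, the column player must be indifferent between R and L, which pins down the row player's mix.
  the column player's expected payoff from R: p·(-2) + (1−p)·4 = -6p + 4
  the column player's expected payoff from L: p·(-4) + (1−p)·5 = -9p + 5
  -6p + 4 = -9p + 5  ⇒  3p = 1  ⇒  p = 1/3.
At equilibrium the column player is indifferent across columns, so the column player's payoff equals the payoff from R: (1/3)·(-2) + (2/3)·4 = 2.

2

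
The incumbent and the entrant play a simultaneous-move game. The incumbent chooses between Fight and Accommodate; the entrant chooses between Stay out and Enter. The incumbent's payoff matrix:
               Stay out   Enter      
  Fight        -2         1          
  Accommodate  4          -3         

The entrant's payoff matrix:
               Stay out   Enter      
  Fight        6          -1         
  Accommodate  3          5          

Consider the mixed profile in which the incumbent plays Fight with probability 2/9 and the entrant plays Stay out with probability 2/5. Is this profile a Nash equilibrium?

Check the entrant's indifference given the incumbent's mix p = 2/9:
  payoff from Stay out = 11/3; payoff from Enter = 11/3 — equal.
Check the incumbent's indifference given the entrant's mix q = 2/5:
  payoff from Fight = -1/5; payoff from Accommodate = -1/5 — equal.
Both players are indifferent, so neither can profitably deviate.

Yes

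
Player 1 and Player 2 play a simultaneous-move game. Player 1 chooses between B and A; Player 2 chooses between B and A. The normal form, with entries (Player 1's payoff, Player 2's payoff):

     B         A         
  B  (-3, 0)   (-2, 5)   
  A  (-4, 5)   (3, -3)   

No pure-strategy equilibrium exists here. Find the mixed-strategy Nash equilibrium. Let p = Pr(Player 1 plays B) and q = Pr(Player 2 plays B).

Set Player 2's expected payoff from B equal to that from A:
  Player 2's expected payoff from B: p·0 + (1−p)·5 = -5p + 5
  Player 2's expected payoff from A: p·5 + (1−p)·(-3) = 8p - 3
  -5p + 5 = 8p - 3  ⇒  -13p = -8  ⇒  p = 8/13.
In a mixed equilibrium Player 1 is indifferent between B and A; this condition fixes q.
  Player 1's payoff from B: q·(-3) + (1−q)·(-2) = -q - 2
  Player 1's payoff from A: q·(-4) + (1−q)·3 = -7q + 3
  -q - 2 = -7q + 3  ⇒  6q = 5  ⇒  q = 5/6.

p = 8/13, q = 5/6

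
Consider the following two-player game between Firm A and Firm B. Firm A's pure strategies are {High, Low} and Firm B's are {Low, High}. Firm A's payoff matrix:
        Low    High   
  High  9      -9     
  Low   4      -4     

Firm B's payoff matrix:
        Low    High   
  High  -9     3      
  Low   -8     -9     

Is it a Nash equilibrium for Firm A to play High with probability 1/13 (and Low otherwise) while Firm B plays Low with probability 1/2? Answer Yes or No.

Check Firm B's indifference given Firm A's mix p = 1/13:
  payoff from Low = -105/13; payoff from High = -105/13 — equal.
Check Firm A's indifference given Firm B's mix q = 1/2:
  payoff from High = 0; payoff from Low = 0 — equal.
Both players are indifferent, so neither can profitably deviate.

Yes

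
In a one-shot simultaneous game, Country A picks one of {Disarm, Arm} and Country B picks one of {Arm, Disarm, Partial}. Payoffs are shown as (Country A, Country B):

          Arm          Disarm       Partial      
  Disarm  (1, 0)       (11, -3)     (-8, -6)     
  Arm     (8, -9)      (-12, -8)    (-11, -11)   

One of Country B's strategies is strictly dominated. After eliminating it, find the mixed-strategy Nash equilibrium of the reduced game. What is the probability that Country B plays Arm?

Country B's strategy Partial is strictly dominated by Disarm: -3 > -6 and -8 > -11. Eliminate Partial.
Country A's indifference between Disarm and Arm determines Country B's mixing probability q:
  Country A's payoff from Disarm: q·1 + (1−q)·11 = -10q + 11
  Country A's payoff from Arm: q·8 + (1−q)·(-12) = 20q - 12
  -10q + 11 = 20q - 12  ⇒  -30q = -23  ⇒  q = 23/30.

q = 23/30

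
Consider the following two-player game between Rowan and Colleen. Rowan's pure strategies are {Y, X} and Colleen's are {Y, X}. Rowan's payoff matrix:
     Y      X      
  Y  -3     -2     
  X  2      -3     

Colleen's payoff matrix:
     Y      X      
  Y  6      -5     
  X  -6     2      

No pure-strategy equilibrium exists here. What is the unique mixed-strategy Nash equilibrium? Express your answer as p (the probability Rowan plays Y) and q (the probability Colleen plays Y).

p = 8/19, q = 1/6

For Colleen to be willing to mix, Colleen must be indifferent between Y and X, which pins down Rowan's mix.
  Colleen's expected payoff from Y: p·6 + (1−p)·(-6) = 12p - 6
  Colleen's expected payoff from X: p·(-5) + (1−p)·2 = -7p + 2
  12p - 6 = -7p + 2  ⇒  19p = 8  ⇒  p = 8/19.
Colleen's mix must leave Rowan indifferent between Y and X.
  Rowan's payoff to Y: q·(-3) + (1−q)·(-2) = -q - 2
  Rowan's payoff to X: q·2 + (1−q)·(-3) = 5q - 3
  -q - 2 = 5q - 3  ⇒  -6q = -1  ⇒  q = 1/6.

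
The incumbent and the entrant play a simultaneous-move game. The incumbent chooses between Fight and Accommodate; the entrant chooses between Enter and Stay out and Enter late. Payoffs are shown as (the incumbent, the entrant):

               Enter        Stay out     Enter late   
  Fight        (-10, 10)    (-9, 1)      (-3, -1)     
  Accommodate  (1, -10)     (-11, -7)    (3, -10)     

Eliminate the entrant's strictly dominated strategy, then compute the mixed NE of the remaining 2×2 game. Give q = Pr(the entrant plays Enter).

q = 2/13

The entrant's strategy Enter late is strictly dominated by Stay out: 1 > -1 and -7 > -10. Eliminate Enter late.
The incumbent's indifference between Fight and Accommodate determines the entrant's mixing probability q:
  the incumbent's expected payoff from Fight: q·(-10) + (1−q)·(-9) = -q - 9
  the incumbent's expected payoff from Accommodate: q·1 + (1−q)·(-11) = 12q - 11
  -q - 9 = 12q - 11  ⇒  -13q = -2  ⇒  q = 2/13.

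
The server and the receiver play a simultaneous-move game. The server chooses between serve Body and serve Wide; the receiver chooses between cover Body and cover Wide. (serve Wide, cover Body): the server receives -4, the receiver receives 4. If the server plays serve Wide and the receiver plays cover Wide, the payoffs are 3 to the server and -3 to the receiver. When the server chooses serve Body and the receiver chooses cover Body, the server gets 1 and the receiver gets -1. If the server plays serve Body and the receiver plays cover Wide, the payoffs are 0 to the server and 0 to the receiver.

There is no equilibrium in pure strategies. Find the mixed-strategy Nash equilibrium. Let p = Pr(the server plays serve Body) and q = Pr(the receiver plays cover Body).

For the receiver to be willing to mix, the receiver must be indifferent between cover Body and cover Wide, which pins down the server's mix.
  the receiver's expected payoff from cover Body: p·(-1) + (1−p)·4 = -5p + 4
  the receiver's expected payoff from cover Wide: p·0 + (1−p)·(-3) = 3p - 3
  -5p + 4 = 3p - 3  ⇒  -8p = -7  ⇒  p = 7/8.
The server's indifference between serve Body and serve Wide determines the receiver's mixing probability q:
  the server's expected payoff from serve Body: q·1 + (1−q)·0 = q
  the server's expected payoff from serve Wide: q·(-4) + (1−q)·3 = -7q + 3
  q = -7q + 3  ⇒  8q = 3  ⇒  q = 3/8.

p = 7/8, q = 3/8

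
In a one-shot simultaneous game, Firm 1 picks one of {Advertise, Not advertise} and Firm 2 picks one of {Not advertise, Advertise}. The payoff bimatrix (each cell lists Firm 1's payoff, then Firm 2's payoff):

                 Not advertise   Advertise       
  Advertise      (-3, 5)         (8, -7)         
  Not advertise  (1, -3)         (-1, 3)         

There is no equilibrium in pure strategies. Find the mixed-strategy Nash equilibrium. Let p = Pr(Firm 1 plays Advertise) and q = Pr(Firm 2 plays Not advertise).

Firm 2's indifference between Not advertise and Advertise determines Firm 1's mixing probability p:
  Firm 2's payoff to Not advertise: p·5 + (1−p)·(-3) = 8p - 3
  Firm 2's payoff to Advertise: p·(-7) + (1−p)·3 = -10p + 3
  8p - 3 = -10p + 3  ⇒  18p = 6  ⇒  p = 1/3.
In a mixed equilibrium Firm 1 is indifferent between Advertise and Not advertise; this condition fixes q.
  Firm 1's payoff to Advertise: q·(-3) + (1−q)·8 = -11q + 8
  Firm 1's payoff to Not advertise: q·1 + (1−q)·(-1) = 2q - 1
  -11q + 8 = 2q - 1  ⇒  -13q = -9  ⇒  q = 9/13.

p = 1/3, q = 9/13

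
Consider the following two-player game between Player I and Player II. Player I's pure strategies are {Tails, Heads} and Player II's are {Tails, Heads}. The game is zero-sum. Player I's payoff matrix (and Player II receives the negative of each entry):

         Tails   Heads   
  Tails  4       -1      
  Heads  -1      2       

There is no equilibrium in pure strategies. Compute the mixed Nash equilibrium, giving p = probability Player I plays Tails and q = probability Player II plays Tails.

In a mixed equilibrium Player II is indifferent between Tails and Heads; this condition fixes p.
  Player II's payoff to Tails: p·(-4) + (1−p)·1 = -5p + 1
  Player II's payoff to Heads: p·1 + (1−p)·(-2) = 3p - 2
  -5p + 1 = 3p - 2  ⇒  -8p = -3  ⇒  p = 3/8.
In a mixed equilibrium Player I is indifferent between Tails and Heads; this condition fixes q.
  Player I's expected payoff from Tails: q·4 + (1−q)·(-1) = 5q - 1
  Player I's expected payoff from Heads: q·(-1) + (1−q)·2 = -3q + 2
  5q - 1 = -3q + 2  ⇒  8q = 3  ⇒  q = 3/8.

p = 3/8, q = 3/8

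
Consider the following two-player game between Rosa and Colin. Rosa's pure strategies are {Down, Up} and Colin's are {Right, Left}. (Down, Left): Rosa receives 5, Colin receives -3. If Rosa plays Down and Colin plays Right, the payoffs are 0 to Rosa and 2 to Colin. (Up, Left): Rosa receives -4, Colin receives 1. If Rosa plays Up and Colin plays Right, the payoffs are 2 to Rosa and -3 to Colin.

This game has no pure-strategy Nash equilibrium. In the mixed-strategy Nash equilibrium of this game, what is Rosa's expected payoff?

Set Rosa's expected payoff from Down equal to that from Up:
  Rosa's payoff to Down: q·0 + (1−q)·5 = -5q + 5
  Rosa's payoff to Up: q·2 + (1−q)·(-4) = 6q - 4
  -5q + 5 = 6q - 4  ⇒  -11q = -9  ⇒  q = 9/11.
At equilibrium Rosa is indifferent across rows, so Rosa's payoff equals the payoff from Down: (9/11)·0 + (2/11)·5 = 10/11.

10/11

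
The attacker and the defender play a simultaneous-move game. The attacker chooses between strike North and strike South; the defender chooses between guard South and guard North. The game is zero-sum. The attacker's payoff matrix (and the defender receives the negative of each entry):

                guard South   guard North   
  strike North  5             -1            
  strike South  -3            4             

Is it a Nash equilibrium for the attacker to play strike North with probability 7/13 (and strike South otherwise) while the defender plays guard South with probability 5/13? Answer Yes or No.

Check the defender's indifference given the attacker's mix p = 7/13:
  payoff from guard South = -17/13; payoff from guard North = -17/13 — equal.
Check the attacker's indifference given the defender's mix q = 5/13:
  payoff from strike North = 17/13; payoff from strike South = 17/13 — equal.
Both players are indifferent, so neither can profitably deviate.

Yes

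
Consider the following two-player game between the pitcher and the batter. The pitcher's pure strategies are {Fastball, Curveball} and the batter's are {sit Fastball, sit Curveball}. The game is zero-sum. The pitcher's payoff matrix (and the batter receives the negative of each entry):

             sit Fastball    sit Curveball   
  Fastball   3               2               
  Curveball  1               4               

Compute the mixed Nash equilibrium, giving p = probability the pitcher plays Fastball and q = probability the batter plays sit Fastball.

p = 3/4, q = 1/2

The pitcher's mix must leave the batter indifferent between sit Fastball and sit Curveball.
  the batter's payoff from sit Fastball: p·(-3) + (1−p)·(-1) = -2p - 1
  the batter's payoff from sit Curveball: p·(-2) + (1−p)·(-4) = 2p - 4
  -2p - 1 = 2p - 4  ⇒  -4p = -3  ⇒  p = 3/4.
The pitcher's indifference between Fastball and Curveball determines the batter's mixing probability q:
  the pitcher's payoff to Fastball: q·3 + (1−q)·2 = q + 2
  the pitcher's payoff to Curveball: q·1 + (1−q)·4 = -3q + 4
  q + 2 = -3q + 4  ⇒  4q = 2  ⇒  q = 1/2.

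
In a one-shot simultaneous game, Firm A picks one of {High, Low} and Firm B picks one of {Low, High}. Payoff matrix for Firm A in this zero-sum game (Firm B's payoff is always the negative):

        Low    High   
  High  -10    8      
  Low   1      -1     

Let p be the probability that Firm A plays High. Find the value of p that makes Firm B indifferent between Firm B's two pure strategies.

p = 1/10

Firm B's indifference between Low and High determines Firm A's mixing probability p:
  Firm B's expected payoff from Low: p·10 + (1−p)·(-1) = 11p - 1
  Firm B's expected payoff from High: p·(-8) + (1−p)·1 = -9p + 1
  11p - 1 = -9p + 1  ⇒  20p = 2  ⇒  p = 1/10.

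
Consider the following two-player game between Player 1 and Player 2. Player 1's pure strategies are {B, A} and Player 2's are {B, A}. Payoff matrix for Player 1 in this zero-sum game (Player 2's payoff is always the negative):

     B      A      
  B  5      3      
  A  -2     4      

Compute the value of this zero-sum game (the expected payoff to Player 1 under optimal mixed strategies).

v = 13/4

Player 2's mix must leave Player 1 indifferent between B and A.
  Player 1's expected payoff from B: q·5 + (1−q)·3 = 2q + 3
  Player 1's expected payoff from A: q·(-2) + (1−q)·4 = -6q + 4
  2q + 3 = -6q + 4  ⇒  8q = 1  ⇒  q = 1/8.
The value is Player 1's expected payoff against this mix (using B): (1/8)·5 + (7/8)·3 = 13/4.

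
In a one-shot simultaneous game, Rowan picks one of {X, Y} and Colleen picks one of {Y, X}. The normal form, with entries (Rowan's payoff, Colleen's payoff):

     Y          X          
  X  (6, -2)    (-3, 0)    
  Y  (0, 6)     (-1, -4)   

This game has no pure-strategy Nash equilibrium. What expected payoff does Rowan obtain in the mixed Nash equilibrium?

-3/4

In a mixed equilibrium Rowan is indifferent between X and Y; this condition fixes q.
  Rowan's expected payoff from X: q·6 + (1−q)·(-3) = 9q - 3
  Rowan's expected payoff from Y: q·0 + (1−q)·(-1) = q - 1
  9q - 3 = q - 1  ⇒  8q = 2  ⇒  q = 1/4.
At equilibrium Rowan is indifferent across rows, so Rowan's payoff equals the payoff from X: (1/4)·6 + (3/4)·(-3) = -3/4.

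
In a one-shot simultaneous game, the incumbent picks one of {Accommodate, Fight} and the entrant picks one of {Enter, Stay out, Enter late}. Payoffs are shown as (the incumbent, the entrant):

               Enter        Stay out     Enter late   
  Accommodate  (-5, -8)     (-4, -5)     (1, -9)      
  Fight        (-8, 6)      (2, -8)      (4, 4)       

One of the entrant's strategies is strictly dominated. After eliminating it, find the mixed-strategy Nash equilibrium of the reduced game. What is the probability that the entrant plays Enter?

q = 2/3

The entrant's strategy Enter late is strictly dominated by Enter: -8 > -9 and 6 > 4. Eliminate Enter late.
The entrant's mix must leave the incumbent indifferent between Accommodate and Fight.
  the incumbent's expected payoff from Accommodate: q·(-5) + (1−q)·(-4) = -q - 4
  the incumbent's expected payoff from Fight: q·(-8) + (1−q)·2 = -10q + 2
  -q - 4 = -10q + 2  ⇒  9q = 6  ⇒  q = 2/3.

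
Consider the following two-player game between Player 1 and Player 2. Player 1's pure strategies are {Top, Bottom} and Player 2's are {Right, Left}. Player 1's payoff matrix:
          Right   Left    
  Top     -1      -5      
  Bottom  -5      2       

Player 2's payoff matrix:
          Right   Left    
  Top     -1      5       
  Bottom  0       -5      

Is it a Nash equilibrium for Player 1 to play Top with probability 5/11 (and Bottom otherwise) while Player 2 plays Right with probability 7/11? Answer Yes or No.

Check Player 2's indifference given Player 1's mix p = 5/11:
  payoff from Right = -5/11; payoff from Left = -5/11 — equal.
Check Player 1's indifference given Player 2's mix q = 7/11:
  payoff from Top = -27/11; payoff from Bottom = -27/11 — equal.
Both players are indifferent, so neither can profitably deviate.

Yes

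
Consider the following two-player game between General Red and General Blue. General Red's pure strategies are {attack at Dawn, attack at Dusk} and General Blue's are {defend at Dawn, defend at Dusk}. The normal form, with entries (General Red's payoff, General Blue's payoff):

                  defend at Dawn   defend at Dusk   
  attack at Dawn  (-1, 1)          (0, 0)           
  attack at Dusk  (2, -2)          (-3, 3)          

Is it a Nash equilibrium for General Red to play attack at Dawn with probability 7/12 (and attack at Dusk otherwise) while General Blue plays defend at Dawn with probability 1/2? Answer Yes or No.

Given General Red's mix p = 7/12, General Blue's payoff from defend at Dawn is -1/4 but from defend at Dusk is 5/4. General Blue strictly prefers defend at Dusk, so General Blue would not mix.
So the proposed profile is not a Nash equilibrium.

No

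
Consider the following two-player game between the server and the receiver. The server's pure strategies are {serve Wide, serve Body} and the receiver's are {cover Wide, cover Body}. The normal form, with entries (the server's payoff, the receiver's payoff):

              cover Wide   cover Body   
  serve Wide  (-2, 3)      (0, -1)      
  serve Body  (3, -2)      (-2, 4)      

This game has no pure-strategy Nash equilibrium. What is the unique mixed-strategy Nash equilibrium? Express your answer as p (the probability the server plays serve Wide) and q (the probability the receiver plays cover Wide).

Set the receiver's expected payoff from cover Wide equal to that from cover Body:
  the receiver's payoff from cover Wide: p·3 + (1−p)·(-2) = 5p - 2
  the receiver's payoff from cover Body: p·(-1) + (1−p)·4 = -5p + 4
  5p - 2 = -5p + 4  ⇒  10p = 6  ⇒  p = 3/5.
Set the server's expected payoff from serve Wide equal to that from serve Body:
  the server's expected payoff from serve Wide: q·(-2) + (1−q)·0 = -2q
  the server's expected payoff from serve Body: q·3 + (1−q)·(-2) = 5q - 2
  -2q = 5q - 2  ⇒  -7q = -2  ⇒  q = 2/7.

p = 3/5, q = 2/7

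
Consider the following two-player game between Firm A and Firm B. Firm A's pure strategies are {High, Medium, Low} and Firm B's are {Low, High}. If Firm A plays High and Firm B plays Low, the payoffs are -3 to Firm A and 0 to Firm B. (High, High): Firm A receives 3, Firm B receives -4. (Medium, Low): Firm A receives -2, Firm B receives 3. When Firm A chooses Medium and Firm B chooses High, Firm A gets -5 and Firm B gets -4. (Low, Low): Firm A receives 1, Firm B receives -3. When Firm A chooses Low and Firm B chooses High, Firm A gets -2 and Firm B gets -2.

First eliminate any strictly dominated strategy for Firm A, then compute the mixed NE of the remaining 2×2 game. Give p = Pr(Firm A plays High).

Firm A's strategy Medium is strictly dominated by Low: 1 > -2 and -2 > -5. Eliminate Medium.
Set Firm B's expected payoff from Low equal to that from High:
  Firm B's expected payoff from Low: p·0 + (1−p)·(-3) = 3p - 3
  Firm B's expected payoff from High: p·(-4) + (1−p)·(-2) = -2p - 2
  3p - 3 = -2p - 2  ⇒  5p = 1  ⇒  p = 1/5.

p = 1/5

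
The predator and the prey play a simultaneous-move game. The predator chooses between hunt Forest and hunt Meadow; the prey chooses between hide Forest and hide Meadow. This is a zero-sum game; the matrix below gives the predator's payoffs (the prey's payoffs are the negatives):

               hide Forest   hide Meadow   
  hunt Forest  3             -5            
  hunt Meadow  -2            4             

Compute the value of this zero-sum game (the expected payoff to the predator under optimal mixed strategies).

v = 1/7

Set the predator's expected payoff from hunt Forest equal to that from hunt Meadow:
  the predator's expected payoff from hunt Forest: q·3 + (1−q)·(-5) = 8q - 5
  the predator's expected payoff from hunt Meadow: q·(-2) + (1−q)·4 = -6q + 4
  8q - 5 = -6q + 4  ⇒  14q = 9  ⇒  q = 9/14.
The value is the predator's expected payoff against this mix (using hunt Forest): (9/14)·3 + (5/14)·(-5) = 1/7.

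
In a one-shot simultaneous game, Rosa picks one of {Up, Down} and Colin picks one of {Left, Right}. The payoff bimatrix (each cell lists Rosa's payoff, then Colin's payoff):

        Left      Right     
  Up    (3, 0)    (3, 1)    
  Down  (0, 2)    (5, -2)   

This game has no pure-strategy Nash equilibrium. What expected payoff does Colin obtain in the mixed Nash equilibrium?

2/5

In a mixed equilibrium Colin is indifferent between Left and Right; this condition fixes p.
  Colin's payoff from Left: p·0 + (1−p)·2 = -2p + 2
  Colin's payoff from Right: p·1 + (1−p)·(-2) = 3p - 2
  -2p + 2 = 3p - 2  ⇒  -5p = -4  ⇒  p = 4/5.
At equilibrium Colin is indifferent across columns, so Colin's payoff equals the payoff from Left: (4/5)·0 + (1/5)·2 = 2/5.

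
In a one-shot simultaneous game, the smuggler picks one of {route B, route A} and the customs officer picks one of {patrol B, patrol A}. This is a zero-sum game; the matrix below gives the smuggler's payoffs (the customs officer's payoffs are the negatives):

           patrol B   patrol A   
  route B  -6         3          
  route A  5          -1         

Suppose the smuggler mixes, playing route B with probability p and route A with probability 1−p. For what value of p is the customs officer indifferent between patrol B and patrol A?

In a mixed equilibrium the customs officer is indifferent between patrol B and patrol A; this condition fixes p.
  the customs officer's expected payoff from patrol B: p·6 + (1−p)·(-5) = 11p - 5
  the customs officer's expected payoff from patrol A: p·(-3) + (1−p)·1 = -4p + 1
  11p - 5 = -4p + 1  ⇒  15p = 6  ⇒  p = 2/5.

p = 2/5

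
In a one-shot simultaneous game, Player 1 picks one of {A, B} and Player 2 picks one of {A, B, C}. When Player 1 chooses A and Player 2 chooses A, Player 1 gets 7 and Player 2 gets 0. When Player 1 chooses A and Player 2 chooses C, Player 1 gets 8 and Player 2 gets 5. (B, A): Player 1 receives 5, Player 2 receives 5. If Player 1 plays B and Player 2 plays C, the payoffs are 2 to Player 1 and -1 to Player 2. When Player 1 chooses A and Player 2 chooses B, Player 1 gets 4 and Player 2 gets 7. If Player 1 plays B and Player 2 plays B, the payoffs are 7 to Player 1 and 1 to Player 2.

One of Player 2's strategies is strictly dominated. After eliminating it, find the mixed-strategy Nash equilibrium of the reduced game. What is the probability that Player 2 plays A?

Player 2's strategy C is strictly dominated by B: 7 > 5 and 1 > -1. Eliminate C.
Set Player 1's expected payoff from A equal to that from B:
  Player 1's payoff from A: q·7 + (1−q)·4 = 3q + 4
  Player 1's payoff from B: q·5 + (1−q)·7 = -2q + 7
  3q + 4 = -2q + 7  ⇒  5q = 3  ⇒  q = 3/5.

q = 3/5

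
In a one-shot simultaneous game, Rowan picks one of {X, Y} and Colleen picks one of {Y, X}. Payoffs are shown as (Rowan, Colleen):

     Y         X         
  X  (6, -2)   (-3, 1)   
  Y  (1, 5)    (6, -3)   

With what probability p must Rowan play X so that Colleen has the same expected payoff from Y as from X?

In a mixed equilibrium Colleen is indifferent between Y and X; this condition fixes p.
  Colleen's payoff to Y: p·(-2) + (1−p)·5 = -7p + 5
  Colleen's payoff to X: p·1 + (1−p)·(-3) = 4p - 3
  -7p + 5 = 4p - 3  ⇒  -11p = -8  ⇒  p = 8/11.

p = 8/11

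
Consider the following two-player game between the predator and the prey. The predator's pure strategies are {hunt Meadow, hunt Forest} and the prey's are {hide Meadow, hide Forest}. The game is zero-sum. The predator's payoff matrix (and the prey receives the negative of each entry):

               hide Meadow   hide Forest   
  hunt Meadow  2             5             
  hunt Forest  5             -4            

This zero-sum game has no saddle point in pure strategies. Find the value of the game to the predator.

Set the predator's expected payoff from hunt Meadow equal to that from hunt Forest:
  the predator's payoff from hunt Meadow: q·2 + (1−q)·5 = -3q + 5
  the predator's payoff from hunt Forest: q·5 + (1−q)·(-4) = 9q - 4
  -3q + 5 = 9q - 4  ⇒  -12q = -9  ⇒  q = 3/4.
The value is the predator's expected payoff against this mix (using hunt Meadow): (3/4)·2 + (1/4)·5 = 11/4.

v = 11/4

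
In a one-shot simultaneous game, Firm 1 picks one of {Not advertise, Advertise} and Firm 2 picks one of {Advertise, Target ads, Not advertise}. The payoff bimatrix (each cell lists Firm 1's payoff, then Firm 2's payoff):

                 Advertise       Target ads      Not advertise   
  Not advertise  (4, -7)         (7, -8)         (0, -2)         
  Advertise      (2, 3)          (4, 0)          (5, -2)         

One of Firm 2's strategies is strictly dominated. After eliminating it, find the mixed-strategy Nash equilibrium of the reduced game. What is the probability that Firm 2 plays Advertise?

q = 5/7

Firm 2's strategy Target ads is strictly dominated by Advertise: -7 > -8 and 3 > 0. Eliminate Target ads.
Set Firm 1's expected payoff from Not advertise equal to that from Advertise:
  Firm 1's payoff from Not advertise: q·4 + (1−q)·0 = 4q
  Firm 1's payoff from Advertise: q·2 + (1−q)·5 = -3q + 5
  4q = -3q + 5  ⇒  7q = 5  ⇒  q = 5/7.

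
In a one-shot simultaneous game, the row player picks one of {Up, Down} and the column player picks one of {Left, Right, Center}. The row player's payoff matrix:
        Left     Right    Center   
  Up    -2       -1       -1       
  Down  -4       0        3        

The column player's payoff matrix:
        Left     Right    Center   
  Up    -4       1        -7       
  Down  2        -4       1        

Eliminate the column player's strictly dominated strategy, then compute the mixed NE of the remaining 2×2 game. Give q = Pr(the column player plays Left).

The column player's strategy Center is strictly dominated by Left: -4 > -7 and 2 > 1. Eliminate Center.
For the row player to be willing to mix, the row player must be indifferent between Up and Down, which pins down the column player's mix.
  the row player's expected payoff from Up: q·(-2) + (1−q)·(-1) = -q - 1
  the row player's expected payoff from Down: q·(-4) + (1−q)·0 = -4q
  -q - 1 = -4q  ⇒  3q = 1  ⇒  q = 1/3.

q = 1/3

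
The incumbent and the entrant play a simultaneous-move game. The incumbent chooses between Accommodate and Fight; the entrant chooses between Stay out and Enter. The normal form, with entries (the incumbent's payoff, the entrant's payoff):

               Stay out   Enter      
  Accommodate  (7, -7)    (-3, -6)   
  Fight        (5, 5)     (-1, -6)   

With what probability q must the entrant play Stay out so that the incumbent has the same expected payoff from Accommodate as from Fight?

q = 1/2

The entrant's mix must leave the incumbent indifferent between Accommodate and Fight.
  the incumbent's payoff to Accommodate: q·7 + (1−q)·(-3) = 10q - 3
  the incumbent's payoff to Fight: q·5 + (1−q)·(-1) = 6q - 1
  10q - 3 = 6q - 1  ⇒  4q = 2  ⇒  q = 1/2.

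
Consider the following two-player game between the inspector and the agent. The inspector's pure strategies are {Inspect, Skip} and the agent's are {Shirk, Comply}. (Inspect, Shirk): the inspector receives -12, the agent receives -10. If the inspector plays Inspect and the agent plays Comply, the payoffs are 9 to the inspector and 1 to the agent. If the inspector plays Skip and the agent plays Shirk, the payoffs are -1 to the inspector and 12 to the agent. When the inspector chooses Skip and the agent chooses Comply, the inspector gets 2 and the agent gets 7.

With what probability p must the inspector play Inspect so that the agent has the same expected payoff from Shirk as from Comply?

p = 5/16

The inspector's mix must leave the agent indifferent between Shirk and Comply.
  the agent's payoff from Shirk: p·(-10) + (1−p)·12 = -22p + 12
  the agent's payoff from Comply: p·1 + (1−p)·7 = -6p + 7
  -22p + 12 = -6p + 7  ⇒  -16p = -5  ⇒  p = 5/16.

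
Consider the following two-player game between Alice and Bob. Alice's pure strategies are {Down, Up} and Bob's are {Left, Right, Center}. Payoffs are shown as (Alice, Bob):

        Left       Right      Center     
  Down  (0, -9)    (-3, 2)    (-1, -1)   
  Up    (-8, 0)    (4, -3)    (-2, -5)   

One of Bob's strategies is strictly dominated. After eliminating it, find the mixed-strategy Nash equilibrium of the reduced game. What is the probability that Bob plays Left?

q = 7/15

Bob's strategy Center is strictly dominated by Right: 2 > -1 and -3 > -5. Eliminate Center.
Bob's mix must leave Alice indifferent between Down and Up.
  Alice's expected payoff from Down: q·0 + (1−q)·(-3) = 3q - 3
  Alice's expected payoff from Up: q·(-8) + (1−q)·4 = -12q + 4
  3q - 3 = -12q + 4  ⇒  15q = 7  ⇒  q = 7/15.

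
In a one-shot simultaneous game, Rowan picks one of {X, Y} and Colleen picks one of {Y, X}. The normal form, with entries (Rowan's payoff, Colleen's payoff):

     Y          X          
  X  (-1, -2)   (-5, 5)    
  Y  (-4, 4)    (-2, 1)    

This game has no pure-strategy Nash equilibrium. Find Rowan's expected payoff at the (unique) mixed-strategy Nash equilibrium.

Rowan's indifference between X and Y determines Colleen's mixing probability q:
  Rowan's payoff from X: q·(-1) + (1−q)·(-5) = 4q - 5
  Rowan's payoff from Y: q·(-4) + (1−q)·(-2) = -2q - 2
  4q - 5 = -2q - 2  ⇒  6q = 3  ⇒  q = 1/2.
At equilibrium Rowan is indifferent across rows, so Rowan's payoff equals the payoff from X: (1/2)·(-1) + (1/2)·(-5) = -3.

-3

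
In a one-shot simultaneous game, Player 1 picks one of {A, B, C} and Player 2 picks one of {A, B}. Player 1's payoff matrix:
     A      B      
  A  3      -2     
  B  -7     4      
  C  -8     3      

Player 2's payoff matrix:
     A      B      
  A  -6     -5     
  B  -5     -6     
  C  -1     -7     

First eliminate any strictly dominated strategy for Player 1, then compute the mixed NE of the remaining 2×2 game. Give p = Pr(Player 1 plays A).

Player 1's strategy C is strictly dominated by B: -7 > -8 and 4 > 3. Eliminate C.
Player 2's indifference between A and B determines Player 1's mixing probability p:
  Player 2's payoff from A: p·(-6) + (1−p)·(-5) = -p - 5
  Player 2's payoff from B: p·(-5) + (1−p)·(-6) = p - 6
  -p - 5 = p - 6  ⇒  -2p = -1  ⇒  p = 1/2.

p = 1/2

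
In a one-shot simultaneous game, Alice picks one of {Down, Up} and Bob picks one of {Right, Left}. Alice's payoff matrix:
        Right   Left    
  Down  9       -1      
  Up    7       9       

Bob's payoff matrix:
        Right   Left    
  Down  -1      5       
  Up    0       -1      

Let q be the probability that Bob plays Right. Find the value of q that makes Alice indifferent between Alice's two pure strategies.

q = 5/6

In a mixed equilibrium Alice is indifferent between Down and Up; this condition fixes q.
  Alice's payoff from Down: q·9 + (1−q)·(-1) = 10q - 1
  Alice's payoff from Up: q·7 + (1−q)·9 = -2q + 9
  10q - 1 = -2q + 9  ⇒  12q = 10  ⇒  q = 5/6.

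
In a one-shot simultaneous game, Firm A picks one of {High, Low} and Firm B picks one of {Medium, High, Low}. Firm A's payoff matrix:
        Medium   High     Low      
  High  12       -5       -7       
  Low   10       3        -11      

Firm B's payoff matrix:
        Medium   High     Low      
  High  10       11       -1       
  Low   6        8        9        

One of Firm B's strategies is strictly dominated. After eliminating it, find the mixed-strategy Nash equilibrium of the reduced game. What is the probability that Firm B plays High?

q = 1/3

Firm B's strategy Medium is strictly dominated by High: 11 > 10 and 8 > 6. Eliminate Medium.
Set Firm A's expected payoff from High equal to that from Low:
  Firm A's payoff from High: q·(-5) + (1−q)·(-7) = 2q - 7
  Firm A's payoff from Low: q·3 + (1−q)·(-11) = 14q - 11
  2q - 7 = 14q - 11  ⇒  -12q = -4  ⇒  q = 1/3.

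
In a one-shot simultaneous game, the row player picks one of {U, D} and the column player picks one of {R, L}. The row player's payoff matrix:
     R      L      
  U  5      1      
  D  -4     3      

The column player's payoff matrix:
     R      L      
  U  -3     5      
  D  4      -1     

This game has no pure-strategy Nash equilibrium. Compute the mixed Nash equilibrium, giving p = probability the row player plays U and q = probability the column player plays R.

p = 5/13, q = 2/11

Set the column player's expected payoff from R equal to that from L:
  the column player's payoff to R: p·(-3) + (1−p)·4 = -7p + 4
  the column player's payoff to L: p·5 + (1−p)·(-1) = 6p - 1
  -7p + 4 = 6p - 1  ⇒  -13p = -5  ⇒  p = 5/13.
For the row player to be willing to mix, the row player must be indifferent between U and D, which pins down the column player's mix.
  the row player's expected payoff from U: q·5 + (1−q)·1 = 4q + 1
  the row player's expected payoff from D: q·(-4) + (1−q)·3 = -7q + 3
  4q + 1 = -7q + 3  ⇒  11q = 2  ⇒  q = 2/11.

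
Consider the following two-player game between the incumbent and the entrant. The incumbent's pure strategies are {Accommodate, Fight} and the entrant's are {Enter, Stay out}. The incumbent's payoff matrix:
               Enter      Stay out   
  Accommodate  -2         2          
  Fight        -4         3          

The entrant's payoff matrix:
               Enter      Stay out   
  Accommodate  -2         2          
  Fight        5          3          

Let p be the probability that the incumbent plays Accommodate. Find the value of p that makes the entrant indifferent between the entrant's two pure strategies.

The incumbent's mix must leave the entrant indifferent between Enter and Stay out.
  the entrant's payoff from Enter: p·(-2) + (1−p)·5 = -7p + 5
  the entrant's payoff from Stay out: p·2 + (1−p)·3 = -p + 3
  -7p + 5 = -p + 3  ⇒  -6p = -2  ⇒  p = 1/3.

p = 1/3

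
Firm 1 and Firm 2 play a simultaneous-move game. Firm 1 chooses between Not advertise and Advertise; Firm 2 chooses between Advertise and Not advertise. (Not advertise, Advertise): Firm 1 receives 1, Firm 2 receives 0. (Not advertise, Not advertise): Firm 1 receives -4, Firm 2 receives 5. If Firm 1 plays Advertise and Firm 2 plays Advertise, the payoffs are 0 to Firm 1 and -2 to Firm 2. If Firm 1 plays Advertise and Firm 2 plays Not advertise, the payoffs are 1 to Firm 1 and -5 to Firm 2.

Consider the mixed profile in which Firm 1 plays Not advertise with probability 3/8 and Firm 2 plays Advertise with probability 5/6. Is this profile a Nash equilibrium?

Yes

Check Firm 2's indifference given Firm 1's mix p = 3/8:
  payoff from Advertise = -5/4; payoff from Not advertise = -5/4 — equal.
Check Firm 1's indifference given Firm 2's mix q = 5/6:
  payoff from Not advertise = 1/6; payoff from Advertise = 1/6 — equal.
Both players are indifferent, so neither can profitably deviate.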